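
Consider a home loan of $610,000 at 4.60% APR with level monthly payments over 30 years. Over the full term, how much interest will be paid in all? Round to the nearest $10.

At 4.60% the monthly rate is 0.0038333, so the payment is 610,000 × 0.0038333 / (1 − 1.0038333^−360) = $3,127.13.
Total paid = 360 × $3,127.13 = $1,125,766.80; interest = $1,125,766.80 − $610,000 = $515,766.80.

$515,770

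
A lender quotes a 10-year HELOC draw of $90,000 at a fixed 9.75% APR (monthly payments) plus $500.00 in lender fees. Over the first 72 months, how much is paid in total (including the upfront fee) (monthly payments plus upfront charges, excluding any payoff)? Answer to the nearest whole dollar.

$85,239

At 9.75% the monthly rate is 0.0081250, so the payment is 90,000 × 0.0081250 / (1 − 1.0081250^−120) = $1,176.93.
Total outlay = 72 × $1,176.93 + $500.00 = $85,238.96.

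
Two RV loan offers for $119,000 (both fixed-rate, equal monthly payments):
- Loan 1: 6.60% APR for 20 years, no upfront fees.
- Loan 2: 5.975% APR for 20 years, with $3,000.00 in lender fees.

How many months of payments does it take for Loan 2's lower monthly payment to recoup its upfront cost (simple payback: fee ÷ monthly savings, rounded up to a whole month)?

70 months

Loan 1: at 6.60% the monthly rate is 0.0055000, so the payment is 119,000 × 0.0055000 / (1 − 1.0055000^−240) = $894.25.
Loan 2: monthly rate = 5.975%/12 = 0.0049792; payment = 119,000 × 0.0049792 / (1 − (1+0.0049792)^−240) = $850.84.
Monthly savings = $894.25 − $850.84 = $43.41.
Break-even = $3,000.00 / $43.41 = 69.11 → 70 months.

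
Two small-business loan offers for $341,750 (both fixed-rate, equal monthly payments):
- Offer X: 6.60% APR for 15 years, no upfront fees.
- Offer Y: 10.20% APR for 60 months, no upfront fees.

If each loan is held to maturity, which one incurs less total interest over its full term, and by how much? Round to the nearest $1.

Offer Y by $101,558

Offer X: at 6.60% the monthly rate is 0.0055000, so the payment is 341,750 × 0.0055000 / (1 − 1.0055000^−180) = $2,995.83.
Total interest on Offer X = 180 × $2,995.83 − $341,750 = $197,499.40.
Offer Y: monthly rate = 10.2%/12 = 0.0085000; payment = 341,750 × 0.0085000 / (1 − (1+0.0085000)^−60) = $7,294.85.
Total interest on Offer Y = 60 × $7,294.85 − $341,750 = $95,941.00.
Offer Y is lower by $101,558.40.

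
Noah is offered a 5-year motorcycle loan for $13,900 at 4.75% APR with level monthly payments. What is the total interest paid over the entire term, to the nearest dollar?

At 4.75% the monthly rate is 0.0039583, so the payment is 13,900 × 0.0039583 / (1 − 1.0039583^−60) = $260.72.
Total paid = 60 × $260.72 = $15,643.20; interest = $15,643.20 − $13,900 = $1,743.20.

$1,743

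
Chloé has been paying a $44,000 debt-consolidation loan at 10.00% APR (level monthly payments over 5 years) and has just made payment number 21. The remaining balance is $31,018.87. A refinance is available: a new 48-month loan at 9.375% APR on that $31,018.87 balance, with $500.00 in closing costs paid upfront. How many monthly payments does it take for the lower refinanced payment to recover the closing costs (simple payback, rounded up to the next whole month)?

Current payment = 44,000 × 10%/12 / (1 − (1+0.0083333)^−60) = $934.87.
Refinanced payment = 31,018.87 × 0.0078125 / (1 − (1+0.0078125)^−48) = $777.44.
Monthly savings = $934.87 − $777.44 = $157.43.
Break-even = $500.00 / $157.43 = 3.18 → 4 months.

4 months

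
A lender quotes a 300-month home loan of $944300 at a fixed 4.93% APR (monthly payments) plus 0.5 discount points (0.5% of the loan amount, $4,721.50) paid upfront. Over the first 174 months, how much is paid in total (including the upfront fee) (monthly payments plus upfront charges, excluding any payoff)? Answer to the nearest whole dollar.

$958,562

At 4.93% the monthly rate is 0.0041083, so the payment is 944,300 × 0.0041083 / (1 − 1.0041083^−300) = $5,481.84.
Total outlay = 174 × $5,481.84 + $4,721.50 = $958,561.66.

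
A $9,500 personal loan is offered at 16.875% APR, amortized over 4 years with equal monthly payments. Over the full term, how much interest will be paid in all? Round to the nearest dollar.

At 16.875% the monthly rate is 0.0140625, so the payment is 9,500 × 0.0140625 / (1 − 1.0140625^−48) = $273.51.
Total paid = 48 × $273.51 = $13,128.48; interest = $13,128.48 − $9,500 = $3,628.48.

$3,628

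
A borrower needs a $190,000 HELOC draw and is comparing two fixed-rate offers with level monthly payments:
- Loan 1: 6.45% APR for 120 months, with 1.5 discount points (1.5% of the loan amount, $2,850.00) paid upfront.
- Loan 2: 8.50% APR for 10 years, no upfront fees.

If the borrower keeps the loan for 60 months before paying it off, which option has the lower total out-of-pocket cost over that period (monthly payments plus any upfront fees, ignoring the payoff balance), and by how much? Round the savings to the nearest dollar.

Loan 1: at 6.45% the monthly rate is 0.0053750, so the payment is 190,000 × 0.0053750 / (1 − 1.0053750^−120) = $2,152.58.
Loan 2: at 8.50% the monthly rate is 0.0070833, so the payment is 190,000 × 0.0070833 / (1 − 1.0070833^−120) = $2,355.73.
Over 60 months: Loan 1 costs 60 × $2,152.58 + $2,850.00 = $132,004.80; Loan 2 costs 60 × $2,355.73 = $141,343.80.
Loan 1 is cheaper by $141,343.80 − $132,004.80 = $9,339.00.

Loan 1 by $9,339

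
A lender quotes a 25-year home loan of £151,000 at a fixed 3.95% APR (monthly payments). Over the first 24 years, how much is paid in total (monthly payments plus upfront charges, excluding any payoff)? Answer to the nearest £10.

Monthly rate = 3.95%/12 = 0.0032917; payment = 151,000 × 0.0032917 / (1 − (1+0.0032917)^−300) = £792.87.
Total outlay = 288 × £792.87 = £228,346.56.

£228,350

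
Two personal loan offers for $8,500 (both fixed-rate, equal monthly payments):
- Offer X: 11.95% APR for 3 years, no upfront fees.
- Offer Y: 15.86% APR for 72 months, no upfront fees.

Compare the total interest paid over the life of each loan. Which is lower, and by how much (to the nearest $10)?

Offer X by $3,070

Offer X: monthly rate = 11.95%/12 = 0.0099583; payment = 8,500 × 0.0099583 / (1 − (1+0.0099583)^−36) = $282.12.
Total interest on Offer X = 36 × $282.12 − $8,500 = $1,656.32.
Offer Y: at 15.86% the monthly rate is 0.0132167, so the payment is 8,500 × 0.0132167 / (1 − 1.0132167^−72) = $183.73.
Total interest on Offer Y = 72 × $183.73 − $8,500 = $4,728.56.
Offer X is lower by $3,072.24.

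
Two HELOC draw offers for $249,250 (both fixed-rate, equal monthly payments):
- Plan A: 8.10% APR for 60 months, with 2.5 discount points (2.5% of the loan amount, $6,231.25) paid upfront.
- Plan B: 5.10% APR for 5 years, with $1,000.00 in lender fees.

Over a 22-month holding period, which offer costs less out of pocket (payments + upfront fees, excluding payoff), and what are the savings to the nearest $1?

Plan B by $12,948

Plan A: monthly rate = 8.1%/12 = 0.0067500; payment = 249,250 × 0.0067500 / (1 − (1+0.0067500)^−60) = $5,065.83.
Plan B: at 5.10% the monthly rate is 0.0042500, so the payment is 249,250 × 0.0042500 / (1 − 1.0042500^−60) = $4,715.08.
Over 22 months: Plan A costs 22 × $5,065.83 + $6,231.25 = $117,679.51; Plan B costs 22 × $4,715.08 + $1,000.00 = $104,731.76.
Plan B is cheaper by $117,679.51 − $104,731.76 = $12,947.75.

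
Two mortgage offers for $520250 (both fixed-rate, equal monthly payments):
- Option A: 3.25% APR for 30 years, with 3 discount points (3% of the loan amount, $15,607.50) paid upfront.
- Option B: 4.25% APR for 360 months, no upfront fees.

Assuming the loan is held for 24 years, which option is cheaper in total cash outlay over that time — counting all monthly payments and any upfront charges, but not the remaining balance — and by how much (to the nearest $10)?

Option A by $69,400

Option A: at 3.25% the monthly rate is 0.0027083, so the payment is 520,250 × 0.0027083 / (1 − 1.0027083^−360) = $2,264.16.
Option B: monthly rate = 4.25%/12 = 0.0035417; payment = 520,250 × 0.0035417 / (1 − (1+0.0035417)^−360) = $2,559.32.
Over 288 months: Option A costs 288 × $2,264.16 + $15,607.50 = $667,685.58; Option B costs 288 × $2,559.32 = $737,084.16.
Option A is cheaper by $737,084.16 − $667,685.58 = $69,398.58.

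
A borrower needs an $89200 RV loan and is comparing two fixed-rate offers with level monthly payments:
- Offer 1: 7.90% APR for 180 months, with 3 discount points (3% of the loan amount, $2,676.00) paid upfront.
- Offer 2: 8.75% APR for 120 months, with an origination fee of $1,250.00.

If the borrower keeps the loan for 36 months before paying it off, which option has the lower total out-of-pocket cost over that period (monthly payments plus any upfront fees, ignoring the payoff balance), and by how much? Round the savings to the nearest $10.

Offer 1: at 7.90% the monthly rate is 0.0065833, so the payment is 89,200 × 0.0065833 / (1 − 1.0065833^−180) = $847.30.
Offer 2: at 8.75% the monthly rate is 0.0072917, so the payment is 89,200 × 0.0072917 / (1 − 1.0072917^−120) = $1,117.91.
Over 36 months: Offer 1 costs 36 × $847.30 + $2,676.00 = $33,178.80; Offer 2 costs 36 × $1,117.91 + $1,250.00 = $41,494.76.
Offer 1 is cheaper by $41,494.76 − $33,178.80 = $8,315.96.

Offer 1 by $8,320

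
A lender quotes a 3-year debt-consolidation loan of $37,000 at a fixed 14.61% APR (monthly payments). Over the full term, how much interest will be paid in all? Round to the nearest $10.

$8,920

At 14.61% the monthly rate is 0.0121750, so the payment is 37,000 × 0.0121750 / (1 − 1.0121750^−36) = $1,275.56.
Total paid = 36 × $1,275.56 = $45,920.16; interest = $45,920.16 − $37,000 = $8,920.16.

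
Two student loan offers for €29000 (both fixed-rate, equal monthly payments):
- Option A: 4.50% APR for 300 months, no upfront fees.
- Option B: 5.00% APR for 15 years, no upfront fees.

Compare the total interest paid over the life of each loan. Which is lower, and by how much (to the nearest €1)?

Option A: at 4.50% the monthly rate is 0.0037500, so the payment is 29,000 × 0.0037500 / (1 − 1.0037500^−300) = €161.19.
Total interest on Option A = 300 × €161.19 − €29,000 = €19,357.00.
Option B: at 5.00% the monthly rate is 0.0041667, so the payment is 29,000 × 0.0041667 / (1 − 1.0041667^−180) = €229.33.
Total interest on Option B = 180 × €229.33 − €29,000 = €12,279.40.
Option B is lower by €7,077.60.

Option B by €7,078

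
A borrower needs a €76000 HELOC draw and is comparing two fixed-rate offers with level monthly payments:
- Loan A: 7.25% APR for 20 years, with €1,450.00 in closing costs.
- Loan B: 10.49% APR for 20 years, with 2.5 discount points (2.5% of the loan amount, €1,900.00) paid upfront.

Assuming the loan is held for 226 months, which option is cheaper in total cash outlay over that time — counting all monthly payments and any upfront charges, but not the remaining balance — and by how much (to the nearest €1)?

Loan A by €36,061

Loan A: at 7.25% the monthly rate is 0.0060417, so the payment is 76,000 × 0.0060417 / (1 − 1.0060417^−240) = €600.69.
Loan B: at 10.49% the monthly rate is 0.0087417, so the payment is 76,000 × 0.0087417 / (1 − 1.0087417^−240) = €758.26.
Over 226 months: Loan A costs 226 × €600.69 + €1,450.00 = €137,205.94; Loan B costs 226 × €758.26 + €1,900.00 = €173,266.76.
Loan A is cheaper by €173,266.76 − €137,205.94 = €36,060.82.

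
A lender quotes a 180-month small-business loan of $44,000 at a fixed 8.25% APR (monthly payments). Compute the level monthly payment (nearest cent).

Monthly rate = 8.25%/12 = 0.0068750; payment = 44,000 × 0.0068750 / (1 − (1+0.0068750)^−180) = $426.86.

$426.86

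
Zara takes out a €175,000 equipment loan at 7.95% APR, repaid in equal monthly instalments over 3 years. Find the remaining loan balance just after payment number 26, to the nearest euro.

€52,853

With monthly rate i = 7.95%/12 = 0.0066250, the balance after k of n payments is P · [(1+i)^n − (1+i)^k] / [(1+i)^n − 1].
(1+0.0066250)^36 = 1.26834568 and (1+0.0066250)^26 = 1.18730013, so the balance is 175,000 × (1.26834568 − 1.18730013) / (1.26834568 − 1) = €52,853.36.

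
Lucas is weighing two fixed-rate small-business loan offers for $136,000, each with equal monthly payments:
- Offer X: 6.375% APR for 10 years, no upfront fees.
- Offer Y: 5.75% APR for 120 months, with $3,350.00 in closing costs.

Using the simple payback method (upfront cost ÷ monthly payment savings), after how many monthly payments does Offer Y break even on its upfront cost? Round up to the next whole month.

79 months

Offer X: at 6.375% the monthly rate is 0.0053125, so the payment is 136,000 × 0.0053125 / (1 − 1.0053125^−120) = $1,535.62.
Offer Y: at 5.75% the monthly rate is 0.0047917, so the payment is 136,000 × 0.0047917 / (1 − 1.0047917^−120) = $1,492.86.
Monthly savings = $1,535.62 − $1,492.86 = $42.76.
Break-even = $3,350.00 / $42.76 = 78.34 → 79 months.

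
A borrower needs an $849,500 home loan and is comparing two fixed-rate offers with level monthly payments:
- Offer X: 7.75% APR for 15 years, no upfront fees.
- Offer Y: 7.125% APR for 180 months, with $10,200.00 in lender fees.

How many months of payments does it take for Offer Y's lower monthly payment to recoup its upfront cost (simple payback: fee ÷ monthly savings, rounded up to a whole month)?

Offer X: at 7.75% the monthly rate is 0.0064583, so the payment is 849,500 × 0.0064583 / (1 − 1.0064583^−180) = $7,996.14.
Offer Y: monthly rate = 7.125%/12 = 0.0059375; payment = 849,500 × 0.0059375 / (1 − (1+0.0059375)^−180) = $7,695.04.
Monthly savings = $7,996.14 − $7,695.04 = $301.10.
Break-even = $10,200.00 / $301.10 = 33.88 → 34 months.

34 months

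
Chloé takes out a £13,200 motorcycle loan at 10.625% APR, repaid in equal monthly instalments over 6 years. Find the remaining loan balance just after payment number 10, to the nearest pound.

With monthly rate i = 10.625%/12 = 0.0088542, the balance after k of n payments is P · [(1+i)^n − (1+i)^k] / [(1+i)^n − 1].
(1+0.0088542)^72 = 1.88644534 and (1+0.0088542)^10 = 1.09215410, so the balance is 13,200 × (1.88644534 − 1.09215410) / (1.88644534 − 1) = £11,827.74.

£11,828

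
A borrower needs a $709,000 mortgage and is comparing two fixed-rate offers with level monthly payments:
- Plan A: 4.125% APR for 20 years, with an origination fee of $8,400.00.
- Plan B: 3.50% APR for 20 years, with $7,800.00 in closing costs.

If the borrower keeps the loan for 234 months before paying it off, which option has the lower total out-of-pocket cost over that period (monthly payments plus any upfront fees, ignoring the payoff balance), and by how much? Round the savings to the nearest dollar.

Plan A: monthly rate = 4.125%/12 = 0.0034375; payment = 709,000 × 0.0034375 / (1 − (1+0.0034375)^−240) = $4,343.24.
Plan B: at 3.50% the monthly rate is 0.0029167, so the payment is 709,000 × 0.0029167 / (1 − 1.0029167^−240) = $4,111.91.
Over 234 months: Plan A costs 234 × $4,343.24 + $8,400.00 = $1,024,718.16; Plan B costs 234 × $4,111.91 + $7,800.00 = $969,986.94.
Plan B is cheaper by $1,024,718.16 − $969,986.94 = $54,731.22.

Plan B by $54,731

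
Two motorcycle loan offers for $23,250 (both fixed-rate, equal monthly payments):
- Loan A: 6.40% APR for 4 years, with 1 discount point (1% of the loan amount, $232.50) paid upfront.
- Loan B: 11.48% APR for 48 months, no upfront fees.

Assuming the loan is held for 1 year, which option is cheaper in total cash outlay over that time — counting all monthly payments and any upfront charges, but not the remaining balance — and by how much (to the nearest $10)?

Loan A by $440

Loan A: at 6.40% the monthly rate is 0.0053333, so the payment is 23,250 × 0.0053333 / (1 − 1.0053333^−48) = $550.30.
Loan B: at 11.48% the monthly rate is 0.0095667, so the payment is 23,250 × 0.0095667 / (1 − 1.0095667^−48) = $606.34.
Over 12 months: Loan A costs 12 × $550.30 + $232.50 = $6,836.10; Loan B costs 12 × $606.34 = $7,276.08.
Loan A is cheaper by $7,276.08 − $6,836.10 = $439.98.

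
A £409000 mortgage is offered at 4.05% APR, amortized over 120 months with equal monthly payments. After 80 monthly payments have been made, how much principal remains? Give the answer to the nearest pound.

£155,063

With monthly rate i = 4.05%/12 = 0.0033750, the balance after k of n payments is P · [(1+i)^n − (1+i)^k] / [(1+i)^n − 1].
(1+0.0033750)^120 = 1.49828047 and (1+0.0033750)^80 = 1.30936907, so the balance is 409,000 × (1.49828047 − 1.30936907) / (1.49828047 − 1) = £155,062.79.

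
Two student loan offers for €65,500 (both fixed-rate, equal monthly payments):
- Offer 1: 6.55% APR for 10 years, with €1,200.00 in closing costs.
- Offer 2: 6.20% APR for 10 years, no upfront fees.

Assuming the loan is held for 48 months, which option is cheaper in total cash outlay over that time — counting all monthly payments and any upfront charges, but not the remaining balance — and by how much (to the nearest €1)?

Offer 2 by €1,758

Offer 1: at 6.55% the monthly rate is 0.0054583, so the payment is 65,500 × 0.0054583 / (1 − 1.0054583^−120) = €745.41.
Offer 2: at 6.20% the monthly rate is 0.0051667, so the payment is 65,500 × 0.0051667 / (1 − 1.0051667^−120) = €733.78.
Over 48 months: Offer 1 costs 48 × €745.41 + €1,200.00 = €36,979.68; Offer 2 costs 48 × €733.78 = €35,221.44.
Offer 2 is cheaper by €36,979.68 − €35,221.44 = €1,758.24.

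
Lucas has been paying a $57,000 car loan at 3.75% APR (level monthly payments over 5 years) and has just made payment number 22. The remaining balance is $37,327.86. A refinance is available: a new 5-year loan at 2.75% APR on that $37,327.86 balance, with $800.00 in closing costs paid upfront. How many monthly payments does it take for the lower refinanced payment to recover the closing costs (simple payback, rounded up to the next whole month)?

Current payment = 57,000 × 3.75%/12 / (1 − (1+0.0031250)^−60) = $1,043.32.
Refinanced payment = 37,327.86 × 0.0022917 / (1 − (1+0.0022917)^−60) = $666.59.
Monthly savings = $1,043.32 − $666.59 = $376.73.
Break-even = $800.00 / $376.73 = 2.12 → 3 months.

3 months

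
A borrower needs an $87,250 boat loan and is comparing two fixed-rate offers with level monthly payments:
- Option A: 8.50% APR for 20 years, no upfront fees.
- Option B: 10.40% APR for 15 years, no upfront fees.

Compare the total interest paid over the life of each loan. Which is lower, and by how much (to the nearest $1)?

Option B by $9,092

Option A: at 8.50% the monthly rate is 0.0070833, so the payment is 87,250 × 0.0070833 / (1 − 1.0070833^−240) = $757.18.
Total interest on Option A = 240 × $757.18 − $87,250 = $94,473.20.
Option B: at 10.40% the monthly rate is 0.0086667, so the payment is 87,250 × 0.0086667 / (1 − 1.0086667^−180) = $959.06.
Total interest on Option B = 180 × $959.06 − $87,250 = $85,380.80.
Option B is lower by $9,092.40.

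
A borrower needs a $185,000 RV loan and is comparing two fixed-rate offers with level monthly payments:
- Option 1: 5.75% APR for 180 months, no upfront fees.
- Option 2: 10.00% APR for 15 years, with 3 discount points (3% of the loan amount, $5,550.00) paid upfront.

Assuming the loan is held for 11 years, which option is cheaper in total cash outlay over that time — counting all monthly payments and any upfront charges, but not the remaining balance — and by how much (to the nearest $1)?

Option 1 by $65,182

Option 1: monthly rate = 5.75%/12 = 0.0047917; payment = 185,000 × 0.0047917 / (1 − (1+0.0047917)^−180) = $1,536.26.
Option 2: at 10.00% the monthly rate is 0.0083333, so the payment is 185,000 × 0.0083333 / (1 − 1.0083333^−180) = $1,988.02.
Over 132 months: Option 1 costs 132 × $1,536.26 = $202,786.32; Option 2 costs 132 × $1,988.02 + $5,550.00 = $267,968.64.
Option 1 is cheaper by $267,968.64 − $202,786.32 = $65,182.32.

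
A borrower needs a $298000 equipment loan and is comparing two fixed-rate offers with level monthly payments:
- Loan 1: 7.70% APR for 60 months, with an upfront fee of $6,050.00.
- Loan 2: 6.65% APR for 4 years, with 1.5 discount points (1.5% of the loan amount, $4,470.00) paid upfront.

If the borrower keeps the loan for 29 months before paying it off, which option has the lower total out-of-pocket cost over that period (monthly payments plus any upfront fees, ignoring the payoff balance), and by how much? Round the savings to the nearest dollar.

Loan 1: monthly rate = 7.7%/12 = 0.0064167; payment = 298,000 × 0.0064167 / (1 − (1+0.0064167)^−60) = $5,999.67.
Loan 2: monthly rate = 6.65%/12 = 0.0055417; payment = 298,000 × 0.0055417 / (1 − (1+0.0055417)^−48) = $7,087.69.
Over 29 months: Loan 1 costs 29 × $5,999.67 + $6,050.00 = $180,040.43; Loan 2 costs 29 × $7,087.69 + $4,470.00 = $210,013.01.
Loan 1 is cheaper by $210,013.01 − $180,040.43 = $29,972.58.

Loan 1 by $29,973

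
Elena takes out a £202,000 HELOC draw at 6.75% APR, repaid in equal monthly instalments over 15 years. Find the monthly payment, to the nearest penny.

£1,787.52

At 6.75% the monthly rate is 0.0056250, so the payment is 202,000 × 0.0056250 / (1 − 1.0056250^−180) = £1,787.52.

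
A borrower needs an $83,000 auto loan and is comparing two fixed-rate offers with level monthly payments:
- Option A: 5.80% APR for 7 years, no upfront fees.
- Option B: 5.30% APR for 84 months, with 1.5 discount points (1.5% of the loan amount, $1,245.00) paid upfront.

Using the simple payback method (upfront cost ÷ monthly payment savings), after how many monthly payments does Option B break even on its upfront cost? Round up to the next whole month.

Option A: monthly rate = 5.8%/12 = 0.0048333; payment = 83,000 × 0.0048333 / (1 − (1+0.0048333)^−84) = $1,204.57.
Option B: at 5.30% the monthly rate is 0.0044167, so the payment is 83,000 × 0.0044167 / (1 − 1.0044167^−84) = $1,184.85.
Monthly savings = $1,204.57 − $1,184.85 = $19.72.
Break-even = $1,245.00 / $19.72 = 63.13 → 64 months.

64 months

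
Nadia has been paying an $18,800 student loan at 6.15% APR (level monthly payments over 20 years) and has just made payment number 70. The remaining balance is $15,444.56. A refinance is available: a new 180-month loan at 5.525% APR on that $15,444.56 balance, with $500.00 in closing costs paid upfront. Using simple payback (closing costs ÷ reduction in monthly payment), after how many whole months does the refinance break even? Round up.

Current payment = 18,800 × 6.15%/12 / (1 − (1+0.0051250)^−240) = $136.32.
Refinanced payment = 15,444.56 × 0.0046042 / (1 − (1+0.0046042)^−180) = $126.40.
Monthly savings = $136.32 − $126.40 = $9.92.
Break-even = $500.00 / $9.92 = 50.40 → 51 months.

51 months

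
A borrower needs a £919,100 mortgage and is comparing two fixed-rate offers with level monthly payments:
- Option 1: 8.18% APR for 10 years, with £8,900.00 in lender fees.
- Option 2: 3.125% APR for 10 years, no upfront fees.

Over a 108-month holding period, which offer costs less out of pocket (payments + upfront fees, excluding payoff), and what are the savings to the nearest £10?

Option 1: monthly rate = 8.18%/12 = 0.0068167; payment = 919,100 × 0.0068167 / (1 − (1+0.0068167)^−120) = £11,238.83.
Option 2: at 3.125% the monthly rate is 0.0026042, so the payment is 919,100 × 0.0026042 / (1 − 1.0026042^−120) = £8,928.03.
Over 108 months: Option 1 costs 108 × £11,238.83 + £8,900.00 = £1,222,693.64; Option 2 costs 108 × £8,928.03 = £964,227.24.
Option 2 is cheaper by £1,222,693.64 − £964,227.24 = £258,466.40.

Option 2 by £258,470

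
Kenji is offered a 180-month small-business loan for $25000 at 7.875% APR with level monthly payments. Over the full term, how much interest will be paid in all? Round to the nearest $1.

$17,680

At 7.875% the monthly rate is 0.0065625, so the payment is 25,000 × 0.0065625 / (1 − 1.0065625^−180) = $237.11.
Total paid = 180 × $237.11 = $42,679.80; interest = $42,679.80 − $25,000 = $17,679.80.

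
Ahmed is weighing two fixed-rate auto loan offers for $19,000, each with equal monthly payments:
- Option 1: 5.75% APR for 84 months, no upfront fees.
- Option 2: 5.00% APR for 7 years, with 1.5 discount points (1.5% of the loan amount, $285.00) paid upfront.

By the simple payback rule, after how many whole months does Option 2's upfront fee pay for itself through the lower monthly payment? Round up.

Option 1: monthly rate = 5.75%/12 = 0.0047917; payment = 19,000 × 0.0047917 / (1 − (1+0.0047917)^−84) = $275.29.
Option 2: at 5.00% the monthly rate is 0.0041667, so the payment is 19,000 × 0.0041667 / (1 − 1.0041667^−84) = $268.54.
Monthly savings = $275.29 − $268.54 = $6.75.
Break-even = $285.00 / $6.75 = 42.22 → 43 months.

43 months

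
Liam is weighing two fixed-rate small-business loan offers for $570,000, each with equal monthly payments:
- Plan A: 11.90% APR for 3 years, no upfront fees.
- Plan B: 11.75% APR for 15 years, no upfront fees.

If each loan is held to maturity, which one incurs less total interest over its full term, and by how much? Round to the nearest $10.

Plan A by $534,340

Plan A: monthly rate = 11.9%/12 = 0.0099167; payment = 570,000 × 0.0099167 / (1 − (1+0.0099167)^−36) = $18,904.94.
Total interest on Plan A = 36 × $18,904.94 − $570,000 = $110,577.84.
Plan B: at 11.75% the monthly rate is 0.0097917, so the payment is 570,000 × 0.0097917 / (1 − 1.0097917^−180) = $6,749.55.
Total interest on Plan B = 180 × $6,749.55 − $570,000 = $644,919.00.
Plan A is lower by $534,341.16.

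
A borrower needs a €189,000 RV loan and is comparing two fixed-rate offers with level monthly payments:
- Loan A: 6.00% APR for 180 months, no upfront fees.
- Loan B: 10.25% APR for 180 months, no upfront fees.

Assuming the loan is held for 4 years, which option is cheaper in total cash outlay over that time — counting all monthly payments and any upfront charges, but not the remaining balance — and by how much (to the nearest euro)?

Loan A by €22,326

Loan A: at 6.00% the monthly rate is 0.0050000, so the payment is 189,000 × 0.0050000 / (1 − 1.0050000^−180) = €1,594.89.
Loan B: monthly rate = 10.25%/12 = 0.0085417; payment = 189,000 × 0.0085417 / (1 − (1+0.0085417)^−180) = €2,060.01.
Over 48 months: Loan A costs 48 × €1,594.89 = €76,554.72; Loan B costs 48 × €2,060.01 = €98,880.48.
Loan A is cheaper by €98,880.48 − €76,554.72 = €22,325.76.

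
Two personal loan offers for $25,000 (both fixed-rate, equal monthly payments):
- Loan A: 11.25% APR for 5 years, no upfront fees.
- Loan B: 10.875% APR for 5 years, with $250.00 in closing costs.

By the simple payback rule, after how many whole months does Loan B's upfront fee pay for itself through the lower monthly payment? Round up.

54 months

Loan A: at 11.25% the monthly rate is 0.0093750, so the payment is 25,000 × 0.0093750 / (1 − 1.0093750^−60) = $546.68.
Loan B: at 10.875% the monthly rate is 0.0090625, so the payment is 25,000 × 0.0090625 / (1 − 1.0090625^−60) = $542.00.
Monthly savings = $546.68 − $542.00 = $4.68.
Break-even = $250.00 / $4.68 = 53.42 → 54 months.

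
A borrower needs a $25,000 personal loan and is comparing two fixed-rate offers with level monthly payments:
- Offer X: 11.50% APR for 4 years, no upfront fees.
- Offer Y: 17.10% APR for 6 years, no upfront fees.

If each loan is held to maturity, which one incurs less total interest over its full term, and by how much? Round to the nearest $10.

Offer X by $8,840

Offer X: at 11.50% the monthly rate is 0.0095833, so the payment is 25,000 × 0.0095833 / (1 − 1.0095833^−48) = $652.23.
Total interest on Offer X = 48 × $652.23 − $25,000 = $6,307.04.
Offer Y: at 17.10% the monthly rate is 0.0142500, so the payment is 25,000 × 0.0142500 / (1 − 1.0142500^−72) = $557.55.
Total interest on Offer Y = 72 × $557.55 − $25,000 = $15,143.60.
Offer X is lower by $8,836.56.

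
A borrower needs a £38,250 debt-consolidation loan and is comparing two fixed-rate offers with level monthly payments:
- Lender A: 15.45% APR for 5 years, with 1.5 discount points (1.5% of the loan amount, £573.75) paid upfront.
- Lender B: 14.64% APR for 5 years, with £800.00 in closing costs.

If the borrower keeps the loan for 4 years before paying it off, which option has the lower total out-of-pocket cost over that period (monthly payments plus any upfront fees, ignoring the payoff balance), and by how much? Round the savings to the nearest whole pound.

Lender A: monthly rate = 15.45%/12 = 0.0128750; payment = 38,250 × 0.0128750 / (1 − (1+0.0128750)^−60) = £919.02.
Lender B: monthly rate = 14.64%/12 = 0.0122000; payment = 38,250 × 0.0122000 / (1 − (1+0.0122000)^−60) = £902.75.
Over 48 months: Lender A costs 48 × £919.02 + £573.75 = £44,686.71; Lender B costs 48 × £902.75 + £800.00 = £44,132.00.
Lender B is cheaper by £44,686.71 − £44,132.00 = £554.71.

Lender B by £555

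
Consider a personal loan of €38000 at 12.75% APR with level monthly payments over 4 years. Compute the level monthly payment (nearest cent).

At 12.75% the monthly rate is 0.0106250, so the payment is 38,000 × 0.0106250 / (1 − 1.0106250^−48) = €1,014.74.

€1,014.74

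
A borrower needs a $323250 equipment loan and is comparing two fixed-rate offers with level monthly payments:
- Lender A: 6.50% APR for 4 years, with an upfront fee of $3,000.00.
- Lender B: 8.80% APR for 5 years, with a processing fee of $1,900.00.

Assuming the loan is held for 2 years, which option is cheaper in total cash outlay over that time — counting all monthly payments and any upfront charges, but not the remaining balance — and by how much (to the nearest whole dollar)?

Lender A: monthly rate = 6.5%/12 = 0.0054167; payment = 323,250 × 0.0054167 / (1 − (1+0.0054167)^−48) = $7,665.86.
Lender B: at 8.80% the monthly rate is 0.0073333, so the payment is 323,250 × 0.0073333 / (1 − 1.0073333^−60) = $6,678.81.
Over 24 months: Lender A costs 24 × $7,665.86 + $3,000.00 = $186,980.64; Lender B costs 24 × $6,678.81 + $1,900.00 = $162,191.44.
Lender B is cheaper by $186,980.64 − $162,191.44 = $24,789.20.

Lender B by $24,789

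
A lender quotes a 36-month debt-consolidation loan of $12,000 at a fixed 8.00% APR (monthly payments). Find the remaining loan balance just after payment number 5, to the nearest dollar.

With monthly rate i = 8%/12 = 0.0066667, the balance after k of n payments is P · [(1+i)^n − (1+i)^k] / [(1+i)^n − 1].
(1+0.0066667)^36 = 1.27023705 and (1+0.0066667)^5 = 1.03378075, so the balance is 12,000 × (1.27023705 − 1.03378075) / (1.27023705 − 1) = $10,499.95.

$10,500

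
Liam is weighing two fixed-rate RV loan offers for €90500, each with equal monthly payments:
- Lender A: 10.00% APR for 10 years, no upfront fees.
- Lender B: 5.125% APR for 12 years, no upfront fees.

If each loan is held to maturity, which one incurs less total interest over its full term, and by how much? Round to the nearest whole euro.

Lender A: monthly rate = 10%/12 = 0.0083333; payment = 90,500 × 0.0083333 / (1 − (1+0.0083333)^−120) = €1,195.96.
Total interest on Lender A = 120 × €1,195.96 − €90,500 = €53,015.20.
Lender B: at 5.125% the monthly rate is 0.0042708, so the payment is 90,500 × 0.0042708 / (1 − 1.0042708^−144) = €842.71.
Total interest on Lender B = 144 × €842.71 − €90,500 = €30,850.24.
Lender B is lower by €22,164.96.

Lender B by €22,165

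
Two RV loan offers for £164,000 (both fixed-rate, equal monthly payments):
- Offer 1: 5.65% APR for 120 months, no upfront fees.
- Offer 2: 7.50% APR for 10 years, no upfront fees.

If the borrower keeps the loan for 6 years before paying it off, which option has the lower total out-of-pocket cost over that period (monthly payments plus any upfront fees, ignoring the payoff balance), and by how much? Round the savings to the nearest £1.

Offer 1 by £11,136

Offer 1: at 5.65% the monthly rate is 0.0047083, so the payment is 164,000 × 0.0047083 / (1 − 1.0047083^−120) = £1,792.05.
Offer 2: monthly rate = 7.5%/12 = 0.0062500; payment = 164,000 × 0.0062500 / (1 − (1+0.0062500)^−120) = £1,946.71.
Over 72 months: Offer 1 costs 72 × £1,792.05 = £129,027.60; Offer 2 costs 72 × £1,946.71 = £140,163.12.
Offer 1 is cheaper by £140,163.12 − £129,027.60 = £11,135.52.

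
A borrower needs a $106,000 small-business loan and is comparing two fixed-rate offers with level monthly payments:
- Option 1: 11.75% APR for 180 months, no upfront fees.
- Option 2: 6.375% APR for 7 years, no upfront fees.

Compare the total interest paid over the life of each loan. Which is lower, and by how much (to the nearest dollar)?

Option 2 by $94,251

Option 1: at 11.75% the monthly rate is 0.0097917, so the payment is 106,000 × 0.0097917 / (1 − 1.0097917^−180) = $1,255.18.
Total interest on Option 1 = 180 × $1,255.18 − $106,000 = $119,932.40.
Option 2: at 6.375% the monthly rate is 0.0053125, so the payment is 106,000 × 0.0053125 / (1 − 1.0053125^−84) = $1,567.63.
Total interest on Option 2 = 84 × $1,567.63 − $106,000 = $25,680.92.
Option 2 is lower by $94,251.48.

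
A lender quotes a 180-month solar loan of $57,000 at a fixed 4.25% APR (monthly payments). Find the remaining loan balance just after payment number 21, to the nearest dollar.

With monthly rate i = 4.25%/12 = 0.0035417, the balance after k of n payments is P · [(1+i)^n − (1+i)^k] / [(1+i)^n − 1].
(1+0.0035417)^180 = 1.88961622 and (1+0.0035417)^21 = 1.07706915, so the balance is 57,000 × (1.88961622 − 1.07706915) / (1.88961622 − 1) = $52,061.98.

$52,062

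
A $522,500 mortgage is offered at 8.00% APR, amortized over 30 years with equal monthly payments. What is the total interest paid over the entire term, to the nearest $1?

$857,711

Monthly rate = 8%/12 = 0.0066667; payment = 522,500 × 0.0066667 / (1 − (1+0.0066667)^−360) = $3,833.92.
Total paid = 360 × $3,833.92 = $1,380,211.20; interest = $1,380,211.20 − $522,500 = $857,711.20.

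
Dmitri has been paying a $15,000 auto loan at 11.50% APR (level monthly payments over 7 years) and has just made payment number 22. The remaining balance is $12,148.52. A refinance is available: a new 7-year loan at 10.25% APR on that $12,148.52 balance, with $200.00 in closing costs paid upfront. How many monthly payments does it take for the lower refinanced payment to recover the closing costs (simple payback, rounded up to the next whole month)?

Current payment = 15,000 × 11.5%/12 / (1 − (1+0.0095833)^−84) = $260.80.
Refinanced payment = 12,148.52 × 0.0085417 / (1 − (1+0.0085417)^−84) = $203.25.
Monthly savings = $260.80 − $203.25 = $57.55.
Break-even = $200.00 / $57.55 = 3.48 → 4 months.

4 months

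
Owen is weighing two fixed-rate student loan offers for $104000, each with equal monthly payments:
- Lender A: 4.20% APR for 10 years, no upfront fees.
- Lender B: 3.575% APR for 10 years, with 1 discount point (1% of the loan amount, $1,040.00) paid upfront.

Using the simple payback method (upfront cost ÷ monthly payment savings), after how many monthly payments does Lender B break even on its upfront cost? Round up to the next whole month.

Lender A: at 4.20% the monthly rate is 0.0035000, so the payment is 104,000 × 0.0035000 / (1 − 1.0035000^−120) = $1,062.86.
Lender B: monthly rate = 3.575%/12 = 0.0029792; payment = 104,000 × 0.0029792 / (1 − (1+0.0029792)^−120) = $1,032.07.
Monthly savings = $1,062.86 − $1,032.07 = $30.79.
Break-even = $1,040.00 / $30.79 = 33.78 → 34 months.

34 months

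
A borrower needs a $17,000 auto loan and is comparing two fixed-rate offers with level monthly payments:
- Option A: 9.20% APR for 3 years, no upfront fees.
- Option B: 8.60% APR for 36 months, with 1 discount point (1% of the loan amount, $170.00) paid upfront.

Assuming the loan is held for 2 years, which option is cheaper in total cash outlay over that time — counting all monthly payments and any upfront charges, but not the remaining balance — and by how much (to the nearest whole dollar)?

Option A: monthly rate = 9.2%/12 = 0.0076667; payment = 17,000 × 0.0076667 / (1 − (1+0.0076667)^−36) = $542.18.
Option B: at 8.60% the monthly rate is 0.0071667, so the payment is 17,000 × 0.0071667 / (1 − 1.0071667^−36) = $537.44.
Over 24 months: Option A costs 24 × $542.18 = $13,012.32; Option B costs 24 × $537.44 + $170.00 = $13,068.56.
Option A is cheaper by $13,068.56 − $13,012.32 = $56.24.

Option A by $56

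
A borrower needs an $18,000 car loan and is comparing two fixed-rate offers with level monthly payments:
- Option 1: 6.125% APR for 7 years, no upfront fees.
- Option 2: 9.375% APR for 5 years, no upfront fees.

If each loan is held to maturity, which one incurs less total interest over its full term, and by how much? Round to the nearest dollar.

Option 1: monthly rate = 6.125%/12 = 0.0051042; payment = 18,000 × 0.0051042 / (1 − (1+0.0051042)^−84) = $264.03.
Total interest on Option 1 = 84 × $264.03 − $18,000 = $4,178.52.
Option 2: monthly rate = 9.375%/12 = 0.0078125; payment = 18,000 × 0.0078125 / (1 − (1+0.0078125)^−60) = $376.93.
Total interest on Option 2 = 60 × $376.93 − $18,000 = $4,615.80.
Option 1 is lower by $437.28.

Option 1 by $437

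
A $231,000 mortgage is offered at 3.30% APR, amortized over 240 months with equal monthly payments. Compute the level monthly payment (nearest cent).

$1,316.09

Monthly rate = 3.3%/12 = 0.0027500; payment = 231,000 × 0.0027500 / (1 − (1+0.0027500)^−240) = $1,316.09.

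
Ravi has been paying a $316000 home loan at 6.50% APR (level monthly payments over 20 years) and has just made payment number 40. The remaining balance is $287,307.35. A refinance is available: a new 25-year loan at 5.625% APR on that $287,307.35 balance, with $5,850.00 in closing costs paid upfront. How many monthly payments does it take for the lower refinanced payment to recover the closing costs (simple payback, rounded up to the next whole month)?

11 months

Current payment = 316,000 × 6.5%/12 / (1 − (1+0.0054167)^−240) = $2,356.01.
Refinanced payment = 287,307.35 × 0.0046875 / (1 − (1+0.0046875)^−300) = $1,785.83.
Monthly savings = $2,356.01 − $1,785.83 = $570.18.
Break-even = $5,850.00 / $570.18 = 10.26 → 11 months.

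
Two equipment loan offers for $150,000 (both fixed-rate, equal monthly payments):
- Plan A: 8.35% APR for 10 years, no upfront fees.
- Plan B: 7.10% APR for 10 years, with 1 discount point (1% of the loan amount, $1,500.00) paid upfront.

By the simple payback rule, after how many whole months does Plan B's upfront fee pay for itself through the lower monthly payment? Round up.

16 months

Plan A: at 8.35% the monthly rate is 0.0069583, so the payment is 150,000 × 0.0069583 / (1 − 1.0069583^−120) = $1,847.77.
Plan B: at 7.10% the monthly rate is 0.0059167, so the payment is 150,000 × 0.0059167 / (1 − 1.0059167^−120) = $1,749.37.
Monthly savings = $1,847.77 − $1,749.37 = $98.40.
Break-even = $1,500.00 / $98.40 = 15.24 → 16 months.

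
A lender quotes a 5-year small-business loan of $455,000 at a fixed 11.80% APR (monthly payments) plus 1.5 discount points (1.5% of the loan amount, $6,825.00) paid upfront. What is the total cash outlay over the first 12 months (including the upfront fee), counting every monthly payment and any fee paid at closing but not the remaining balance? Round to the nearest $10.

Monthly rate = 11.8%/12 = 0.0098333; payment = 455,000 × 0.0098333 / (1 − (1+0.0098333)^−60) = $10,075.30.
Total outlay = 12 × $10,075.30 + $6,825.00 = $127,728.60.

$127,730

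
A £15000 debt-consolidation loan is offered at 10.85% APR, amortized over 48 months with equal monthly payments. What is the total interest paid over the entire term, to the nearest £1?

£3,556

At 10.85% the monthly rate is 0.0090417, so the payment is 15,000 × 0.0090417 / (1 − 1.0090417^−48) = £386.59.
Total paid = 48 × £386.59 = £18,556.32; interest = £18,556.32 − £15,000 = £3,556.32.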